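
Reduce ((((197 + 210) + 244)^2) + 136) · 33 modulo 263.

197 + 210 = 407 ≡ 144 (mod 263)
144 + 244 = 388 ≡ 125 (mod 263)
(125)^2 ≡ 108 (mod 263)
108 + 136 = 244
244 · 33 = 8052 ≡ 162 (mod 263)

162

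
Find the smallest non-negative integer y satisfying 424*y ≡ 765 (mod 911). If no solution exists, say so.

236

gcd(424, 911) = 1, so a unique solution mod 911 exists.
424⁻¹ ≡ 535 (mod 911).
y ≡ 535*765 ≡ 236 (mod 911).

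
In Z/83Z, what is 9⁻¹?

83 = 9*9 + 2
9 = 4*2 + 1
2 = 2*1 + 0
gcd(9, 83) = 1, so the inverse exists.
Bézout: 1 = −4*83 + 37*9.
So 9⁻¹ ≡ 37 (mod 83).

37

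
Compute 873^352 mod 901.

352 in binary is 101100000, i.e. 352 = 256 + 64 + 32.
873^1 ≡ 873 (mod 901)
873^2 ≡ 873^2 = 762129 ≡ 784 (mod 901)
873^4 ≡ 784^2 = 614656 ≡ 174 (mod 901)
873^8 ≡ 174^2 = 30276 ≡ 543 (mod 901)
873^16 ≡ 543^2 = 294849 ≡ 222 (mod 901)
873^32 ≡ 222^2 = 49284 ≡ 630 (mod 901)
873^64 ≡ 630^2 = 396900 ≡ 460 (mod 901)
873^128 ≡ 460^2 = 211600 ≡ 766 (mod 901)
873^256 ≡ 766^2 = 586756 ≡ 205 (mod 901)
873^352 = 873^256 · 873^64 · 873^32 ≡ 205 · 460 · 630 (mod 901).
Accumulate the product:
205 · 460 = 94300 ≡ 596
596 · 630 = 375480 ≡ 664

664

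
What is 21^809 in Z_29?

3

Compute successive squares:
809 in binary is 1100101001, i.e. 809 = 512 + 256 + 32 + 8 + 1.
21^1 ≡ 21 (mod 29)
21^2 ≡ 21^2 = 441 ≡ 6 (mod 29)
21^4 ≡ 6^2 = 36 ≡ 7 (mod 29)
21^8 ≡ 7^2 = 49 ≡ 20 (mod 29)
21^16 ≡ 20^2 = 400 ≡ 23 (mod 29)
21^32 ≡ 23^2 = 529 ≡ 7 (mod 29)
21^64 ≡ 7^2 = 49 ≡ 20 (mod 29)
21^128 ≡ 20^2 = 400 ≡ 23 (mod 29)
21^256 ≡ 23^2 = 529 ≡ 7 (mod 29)
21^512 ≡ 7^2 = 49 ≡ 20 (mod 29)
21^809 = 21^512 × 21^256 × 21^32 × 21^8 × 21^1 ≡ 20 × 7 × 7 × 20 × 21 (mod 29).
Accumulate the product:
20 × 7 = 140 ≡ 24
24 × 7 = 168 ≡ 23
23 × 20 = 460 ≡ 25
25 × 21 = 525 ≡ 3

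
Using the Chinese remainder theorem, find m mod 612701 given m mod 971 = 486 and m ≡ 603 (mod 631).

971⁻¹ mod 631: 971×425 ≡ 1 (mod 631), so 971⁻¹ ≡ 425.
m = 486 + 971×((603 − 486)×425 mod 631) = 486 + 971×507 = 492783.
Check: 492783 mod 971 = 486, 492783 mod 631 = 603. ✓

492783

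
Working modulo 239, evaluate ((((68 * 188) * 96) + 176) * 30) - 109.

68 * 188 = 12784 ≡ 117 (mod 239)
117 * 96 = 11232 ≡ 238 (mod 239)
238 + 176 = 414 ≡ 175 (mod 239)
175 * 30 = 5250 ≡ 231 (mod 239)
231 - 109 = 122

122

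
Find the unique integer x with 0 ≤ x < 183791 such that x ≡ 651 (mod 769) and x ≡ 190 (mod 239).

769⁻¹ mod 239: 769×23 ≡ 1 (mod 239), so 769⁻¹ ≡ 23.
x = 651 + 769×((190 − 651)×23 mod 239) = 651 + 769×152 = 117539.

117539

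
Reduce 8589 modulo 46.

33

8589 = 186*46 + 33, so 8589 ≡ 33 (mod 46).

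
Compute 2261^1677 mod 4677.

1340

Compute successive squares:
1677 in binary is 11010001101, i.e. 1677 = 1024 + 512 + 128 + 8 + 4 + 1.
2261^1 ≡ 2261 (mod 4677)
2261^2 ≡ 2261^2 = 5112121 ≡ 160 (mod 4677)
2261^4 ≡ 160^2 = 25600 ≡ 2215 (mod 4677)
2261^8 ≡ 2215^2 = 4906225 ≡ 52 (mod 4677)
2261^16 ≡ 52^2 = 2704 (mod 4677)
2261^32 ≡ 2704^2 = 7311616 ≡ 1465 (mod 4677)
2261^64 ≡ 1465^2 = 2146225 ≡ 4159 (mod 4677)
2261^128 ≡ 4159^2 = 17297281 ≡ 1735 (mod 4677)
2261^256 ≡ 1735^2 = 3010225 ≡ 2914 (mod 4677)
2261^512 ≡ 2914^2 = 8491396 ≡ 2641 (mod 4677)
2261^1024 ≡ 2641^2 = 6974881 ≡ 1474 (mod 4677)
2261^1677 = 2261^1024 × 2261^512 × 2261^128 × 2261^8 × 2261^4 × 2261^1 ≡ 1474 × 2641 × 1735 × 52 × 2215 × 2261 (mod 4677).
Accumulate the product:
1474 × 2641 = 3892834 ≡ 1570
1570 × 1735 = 2723950 ≡ 1936
1936 × 52 = 100672 ≡ 2455
2455 × 2215 = 5437825 ≡ 3151
3151 × 2261 = 7124411 ≡ 1340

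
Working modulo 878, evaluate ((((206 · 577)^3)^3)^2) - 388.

206 · 577 = 118862 ≡ 332 (mod 878)
(332)^3 ≡ 206 (mod 878)
(206)^3 ≡ 448 (mod 878)
(448)^2 ≡ 520 (mod 878)
520 - 388 = 132

132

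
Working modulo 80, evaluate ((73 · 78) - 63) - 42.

69

73 · 78 = 5694 ≡ 14 (mod 80)
14 - 63 = -49 ≡ 31 (mod 80)
31 - 42 = -11 ≡ 69 (mod 80)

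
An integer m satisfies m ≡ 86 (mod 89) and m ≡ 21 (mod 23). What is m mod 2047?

89⁻¹ mod 23: 89×15 ≡ 1 (mod 23), so 89⁻¹ ≡ 15.
m = 86 + 89×((21 − 86)×15 mod 23) = 86 + 89×14 = 1332.
Check: 1332 mod 89 = 86, 1332 mod 23 = 21. ✓

1332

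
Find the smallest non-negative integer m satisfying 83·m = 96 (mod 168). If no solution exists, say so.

72

gcd(83, 168) = 1, so a unique solution mod 168 exists.
83⁻¹ ≡ 83 (mod 168).
m ≡ 83·96 ≡ 72 (mod 168).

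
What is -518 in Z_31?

9

-518 = -17·31 + 9, so -518 ≡ 9 (mod 31).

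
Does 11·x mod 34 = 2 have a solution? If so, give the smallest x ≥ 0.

28

gcd(11, 34) = 1, so a unique solution mod 34 exists.
11⁻¹ ≡ 31 (mod 34).
x ≡ 31·2 ≡ 28 (mod 34).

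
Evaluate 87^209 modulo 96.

Using repeated squaring:
209 in binary is 11010001, i.e. 209 = 128 + 64 + 16 + 1.
87^1 ≡ 87 (mod 96)
87^2 ≡ 87^2 = 7569 ≡ 81 (mod 96)
87^4 ≡ 81^2 = 6561 ≡ 33 (mod 96)
87^8 ≡ 33^2 = 1089 ≡ 33 (mod 96)
87^16 ≡ 33^2 = 1089 ≡ 33 (mod 96)
87^32 ≡ 33^2 = 1089 ≡ 33 (mod 96)
87^64 ≡ 33^2 = 1089 ≡ 33 (mod 96)
87^128 ≡ 33^2 = 1089 ≡ 33 (mod 96)
87^209 = 87^128 × 87^64 × 87^16 × 87^1 ≡ 33 × 33 × 33 × 87 (mod 96).
Accumulate the product:
33 × 33 = 1089 ≡ 33
33 × 33 = 1089 ≡ 33
33 × 87 = 2871 ≡ 87

87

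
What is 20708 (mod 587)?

20708 = 35×587 + 163, so 20708 ≡ 163 (mod 587).

163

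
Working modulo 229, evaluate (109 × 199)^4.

218

109 × 199 = 21691 ≡ 165 (mod 229)
(165)^4 ≡ 218 (mod 229)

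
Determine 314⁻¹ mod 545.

394

Apply the Euclidean algorithm and back-substitute:
545 = 1·314 + 231
314 = 1·231 + 83
231 = 2·83 + 65
83 = 1·65 + 18
65 = 3·18 + 11
18 = 1·11 + 7
11 = 1·7 + 4
7 = 1·4 + 3
4 = 1·3 + 1
3 = 3·1 + 0
gcd(314, 545) = 1, so the inverse exists.
Back-substitute for 1:
1 = 1·4 − 1·3
  = −1·7 + 2·4
  = 2·11 − 3·7
  = −3·18 + 5·11
  = 5·65 − 18·18
  = −18·83 + 23·65
  = 23·231 − 64·83
  = −64·314 + 87·231
  = 87·545 − 151·314
So 314⁻¹ ≡ −151 ≡ 394 (mod 545).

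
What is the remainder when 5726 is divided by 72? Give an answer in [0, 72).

5726 = 79·72 + 38, so 5726 ≡ 38 (mod 72).

38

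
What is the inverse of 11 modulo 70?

51

By the extended Euclidean algorithm:
70 = 6·11 + 4
11 = 2·4 + 3
4 = 1·3 + 1
3 = 3·1 + 0
gcd(11, 70) = 1, so the inverse exists.
Bézout: 1 = 3·70 − 19·11.
So 11⁻¹ ≡ −19 ≡ 51 (mod 70).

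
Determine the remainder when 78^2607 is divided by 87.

54

By square-and-multiply:
78^1 ≡ 78 (mod 87)
78^2 ≡ 78^2 = 6084 ≡ 81 (mod 87)
78^4 ≡ 81^2 = 6561 ≡ 36 (mod 87)
78^8 ≡ 36^2 = 1296 ≡ 78 (mod 87)
78^16 ≡ 78^2 = 6084 ≡ 81 (mod 87)
78^32 ≡ 81^2 = 6561 ≡ 36 (mod 87)
78^64 ≡ 36^2 = 1296 ≡ 78 (mod 87)
78^128 ≡ 78^2 = 6084 ≡ 81 (mod 87)
78^256 ≡ 81^2 = 6561 ≡ 36 (mod 87)
78^512 ≡ 36^2 = 1296 ≡ 78 (mod 87)
78^1024 ≡ 78^2 = 6084 ≡ 81 (mod 87)
78^2048 ≡ 81^2 = 6561 ≡ 36 (mod 87)
78^2607 = 78^2048 * 78^512 * 78^32 * 78^8 * 78^4 * 78^2 * 78^1 ≡ 36 * 78 * 36 * 78 * 36 * 81 * 78 (mod 87).
Accumulate the product:
36 * 78 = 2808 ≡ 24
24 * 36 = 864 ≡ 81
81 * 78 = 6318 ≡ 54
54 * 36 = 1944 ≡ 30
30 * 81 = 2430 ≡ 81
81 * 78 = 6318 ≡ 54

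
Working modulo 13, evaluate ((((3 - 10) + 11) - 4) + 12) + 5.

4

3 - 10 = -7 ≡ 6 (mod 13)
6 + 11 = 17 ≡ 4 (mod 13)
4 - 4 = 0
0 + 12 = 12
12 + 5 = 17 ≡ 4 (mod 13)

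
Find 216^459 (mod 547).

212

Using repeated squaring:
459 in binary is 111001011, i.e. 459 = 256 + 128 + 64 + 8 + 2 + 1.
216^1 ≡ 216 (mod 547)
216^2 ≡ 216^2 = 46656 ≡ 161 (mod 547)
216^4 ≡ 161^2 = 25921 ≡ 212 (mod 547)
216^8 ≡ 212^2 = 44944 ≡ 90 (mod 547)
216^16 ≡ 90^2 = 8100 ≡ 442 (mod 547)
216^32 ≡ 442^2 = 195364 ≡ 85 (mod 547)
216^64 ≡ 85^2 = 7225 ≡ 114 (mod 547)
216^128 ≡ 114^2 = 12996 ≡ 415 (mod 547)
216^256 ≡ 415^2 = 172225 ≡ 467 (mod 547)
216^459 = 216^256 × 216^128 × 216^64 × 216^8 × 216^2 × 216^1 ≡ 467 × 415 × 114 × 90 × 161 × 216 (mod 547).
Accumulate the product:
467 × 415 = 193805 ≡ 167
167 × 114 = 19038 ≡ 440
440 × 90 = 39600 ≡ 216
216 × 161 = 34776 ≡ 315
315 × 216 = 68040 ≡ 212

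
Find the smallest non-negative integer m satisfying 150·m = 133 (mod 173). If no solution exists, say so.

gcd(150, 173) = 1, so a unique solution mod 173 exists.
150⁻¹ ≡ 15 (mod 173).
m ≡ 15·133 ≡ 92 (mod 173).

92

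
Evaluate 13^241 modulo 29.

By square-and-multiply:
241 in binary is 11110001, i.e. 241 = 128 + 64 + 32 + 16 + 1.
13^1 ≡ 13 (mod 29)
13^2 ≡ 13^2 = 169 ≡ 24 (mod 29)
13^4 ≡ 24^2 = 576 ≡ 25 (mod 29)
13^8 ≡ 25^2 = 625 ≡ 16 (mod 29)
13^16 ≡ 16^2 = 256 ≡ 24 (mod 29)
13^32 ≡ 24^2 = 576 ≡ 25 (mod 29)
13^64 ≡ 25^2 = 625 ≡ 16 (mod 29)
13^128 ≡ 16^2 = 256 ≡ 24 (mod 29)
13^241 = 13^128 * 13^64 * 13^32 * 13^16 * 13^1 ≡ 24 * 16 * 25 * 24 * 13 (mod 29).
Accumulate the product:
24 * 16 = 384 ≡ 7
7 * 25 = 175 ≡ 1
1 * 24 = 24
24 * 13 = 312 ≡ 22

22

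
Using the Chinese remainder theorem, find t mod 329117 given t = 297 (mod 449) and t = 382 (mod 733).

449⁻¹ mod 733: 449·271 ≡ 1 (mod 733), so 449⁻¹ ≡ 271.
t = 297 + 449·((382 − 297)·271 mod 733) = 297 + 449·312 = 140385.

140385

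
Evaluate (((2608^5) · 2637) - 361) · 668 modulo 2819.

1962

(2608)^5 ≡ 1600 (mod 2819)
1600 · 2637 = 4219200 ≡ 1976 (mod 2819)
1976 - 361 = 1615
1615 · 668 = 1078820 ≡ 1962 (mod 2819)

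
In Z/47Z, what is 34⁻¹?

18

Apply the Euclidean algorithm and back-substitute:
47 = 1×34 + 13
34 = 2×13 + 8
13 = 1×8 + 5
8 = 1×5 + 3
5 = 1×3 + 2
3 = 1×2 + 1
2 = 2×1 + 0
gcd(34, 47) = 1, so the inverse exists.
Bézout: 1 = −13×47 + 18×34.
So 34⁻¹ ≡ 18 (mod 47).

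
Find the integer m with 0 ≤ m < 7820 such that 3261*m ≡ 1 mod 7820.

By the extended Euclidean algorithm:
7820 = 2×3261 + 1298
3261 = 2×1298 + 665
1298 = 1×665 + 633
665 = 1×633 + 32
633 = 19×32 + 25
32 = 1×25 + 7
25 = 3×7 + 4
7 = 1×4 + 3
4 = 1×3 + 1
3 = 3×1 + 0
gcd(3261, 7820) = 1, so the inverse exists.
Bézout: 1 = 917×7820 − 2199×3261.
So 3261⁻¹ ≡ −2199 ≡ 5621 (mod 7820).

5621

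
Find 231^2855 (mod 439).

279

2855 in binary is 101100100111, i.e. 2855 = 2048 + 512 + 256 + 32 + 4 + 2 + 1.
231^1 ≡ 231 (mod 439)
231^2 ≡ 231^2 = 53361 ≡ 242 (mod 439)
231^4 ≡ 242^2 = 58564 ≡ 177 (mod 439)
231^8 ≡ 177^2 = 31329 ≡ 160 (mod 439)
231^16 ≡ 160^2 = 25600 ≡ 138 (mod 439)
231^32 ≡ 138^2 = 19044 ≡ 167 (mod 439)
231^64 ≡ 167^2 = 27889 ≡ 232 (mod 439)
231^128 ≡ 232^2 = 53824 ≡ 266 (mod 439)
231^256 ≡ 266^2 = 70756 ≡ 77 (mod 439)
231^512 ≡ 77^2 = 5929 ≡ 222 (mod 439)
231^1024 ≡ 222^2 = 49284 ≡ 116 (mod 439)
231^2048 ≡ 116^2 = 13456 ≡ 286 (mod 439)
231^2855 = 231^2048 * 231^512 * 231^256 * 231^32 * 231^4 * 231^2 * 231^1 ≡ 286 * 222 * 77 * 167 * 177 * 242 * 231 (mod 439).
Accumulate the product:
286 * 222 = 63492 ≡ 276
276 * 77 = 21252 ≡ 180
180 * 167 = 30060 ≡ 208
208 * 177 = 36816 ≡ 379
379 * 242 = 91718 ≡ 406
406 * 231 = 93786 ≡ 279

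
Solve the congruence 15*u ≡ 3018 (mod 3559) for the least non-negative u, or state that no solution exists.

gcd(15, 3559) = 1, so a unique solution mod 3559 exists.
15⁻¹ ≡ 2610 (mod 3559).
u ≡ 2610*3018 ≡ 913 (mod 3559).

913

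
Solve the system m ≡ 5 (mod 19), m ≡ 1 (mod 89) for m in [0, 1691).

1069

19⁻¹ mod 89: 19×75 ≡ 1 (mod 89), so 19⁻¹ ≡ 75.
m = 5 + 19×((1 − 5)×75 mod 89) = 5 + 19×56 = 1069.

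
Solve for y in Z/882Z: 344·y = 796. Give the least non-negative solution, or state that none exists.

110

gcd(344, 882) = 2, and 2 | 796, so solutions exist.
Divide through by 2: 172·y ≡ 398 (mod 441).
172⁻¹ ≡ 100 (mod 441).
y ≡ 100·398 ≡ 110 (mod 441).
The smallest non-negative solution is y = 110.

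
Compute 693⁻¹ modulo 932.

893

932 = 1·693 + 239
693 = 2·239 + 215
239 = 1·215 + 24
215 = 8·24 + 23
24 = 1·23 + 1
23 = 23·1 + 0
gcd(693, 932) = 1, so the inverse exists.
Bézout: 1 = 29·932 − 39·693.
So 693⁻¹ ≡ −39 ≡ 893 (mod 932).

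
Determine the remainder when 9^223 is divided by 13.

9

By square-and-multiply:
9^1 ≡ 9 (mod 13)
9^2 ≡ 9^2 = 81 ≡ 3 (mod 13)
9^4 ≡ 3^2 = 9 (mod 13)
9^8 ≡ 9^2 = 81 ≡ 3 (mod 13)
9^16 ≡ 3^2 = 9 (mod 13)
9^32 ≡ 9^2 = 81 ≡ 3 (mod 13)
9^64 ≡ 3^2 = 9 (mod 13)
9^128 ≡ 9^2 = 81 ≡ 3 (mod 13)
9^223 = 9^128 × 9^64 × 9^16 × 9^8 × 9^4 × 9^2 × 9^1 ≡ 3 × 9 × 9 × 3 × 9 × 3 × 9 (mod 13).
Accumulate the product:
3 × 9 = 27 ≡ 1
1 × 9 = 9
9 × 3 = 27 ≡ 1
1 × 9 = 9
9 × 3 = 27 ≡ 1
1 × 9 = 9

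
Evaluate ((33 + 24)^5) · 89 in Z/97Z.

80

33 + 24 = 57
(57)^5 ≡ 87 (mod 97)
87 · 89 = 7743 ≡ 80 (mod 97)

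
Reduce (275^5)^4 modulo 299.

139

(275)^5 ≡ 45 (mod 299)
(45)^4 ≡ 139 (mod 299)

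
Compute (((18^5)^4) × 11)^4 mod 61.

47

(18)^5 ≡ 32 (mod 61)
(32)^4 ≡ 47 (mod 61)
47 × 11 = 517 ≡ 29 (mod 61)
(29)^4 ≡ 47 (mod 61)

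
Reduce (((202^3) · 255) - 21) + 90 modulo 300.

(202)^3 ≡ 208 (mod 300)
208 · 255 = 53040 ≡ 240 (mod 300)
240 - 21 = 219
219 + 90 = 309 ≡ 9 (mod 300)

9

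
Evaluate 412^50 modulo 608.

480

Compute successive squares:
50 in binary is 110010, i.e. 50 = 32 + 16 + 2.
412^1 ≡ 412 (mod 608)
412^2 ≡ 412^2 = 169744 ≡ 112 (mod 608)
412^4 ≡ 112^2 = 12544 ≡ 384 (mod 608)
412^8 ≡ 384^2 = 147456 ≡ 320 (mod 608)
412^16 ≡ 320^2 = 102400 ≡ 256 (mod 608)
412^32 ≡ 256^2 = 65536 ≡ 480 (mod 608)
412^50 = 412^32 * 412^16 * 412^2 ≡ 480 * 256 * 112 (mod 608).
Accumulate the product:
480 * 256 = 122880 ≡ 64
64 * 112 = 7168 ≡ 480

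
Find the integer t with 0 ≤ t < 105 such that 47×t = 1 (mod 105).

38

105 = 2·47 + 11
47 = 4·11 + 3
11 = 3·3 + 2
3 = 1·2 + 1
2 = 2·1 + 0
gcd(47, 105) = 1, so the inverse exists.
Back-substitute for 1:
1 = 1·3 − 1·2
  = −1·11 + 4·3
  = 4·47 − 17·11
  = −17·105 + 38·47
So 47⁻¹ ≡ 38 (mod 105).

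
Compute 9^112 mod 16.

By square-and-multiply:
112 in binary is 1110000, i.e. 112 = 64 + 32 + 16.
9^1 ≡ 9 (mod 16)
9^2 ≡ 9^2 = 81 ≡ 1 (mod 16)
9^4 ≡ 1^2 = 1 (mod 16)
9^8 ≡ 1^2 = 1 (mod 16)
9^16 ≡ 1^2 = 1 (mod 16)
9^32 ≡ 1^2 = 1 (mod 16)
9^64 ≡ 1^2 = 1 (mod 16)
9^112 = 9^64 * 9^32 * 9^16 ≡ 1 * 1 * 1 (mod 16).
Accumulate the product:
1 * 1 = 1
1 * 1 = 1

1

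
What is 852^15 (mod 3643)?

3201

Compute successive squares:
15 in binary is 1111, i.e. 15 = 8 + 4 + 2 + 1.
852^1 ≡ 852 (mod 3643)
852^2 ≡ 852^2 = 725904 ≡ 947 (mod 3643)
852^4 ≡ 947^2 = 896809 ≡ 631 (mod 3643)
852^8 ≡ 631^2 = 398161 ≡ 1074 (mod 3643)
852^15 = 852^8 · 852^4 · 852^2 · 852^1 ≡ 1074 · 631 · 947 · 852 (mod 3643).
Accumulate the product:
1074 · 631 = 677694 ≡ 96
96 · 947 = 90912 ≡ 3480
3480 · 852 = 2964960 ≡ 3201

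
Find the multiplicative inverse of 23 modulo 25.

12

By the extended Euclidean algorithm:
25 = 1·23 + 2
23 = 11·2 + 1
2 = 2·1 + 0
gcd(23, 25) = 1, so the inverse exists.
Bézout: 1 = −11·25 + 12·23.
So 23⁻¹ ≡ 12 (mod 25).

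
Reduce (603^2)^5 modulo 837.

(603)^2 ≡ 351 (mod 837)
(351)^5 ≡ 459 (mod 837)

459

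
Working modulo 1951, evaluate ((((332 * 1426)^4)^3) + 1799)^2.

1388

332 * 1426 = 473432 ≡ 1290 (mod 1951)
(1290)^4 ≡ 854 (mod 1951)
(854)^3 ≡ 575 (mod 1951)
575 + 1799 = 2374 ≡ 423 (mod 1951)
(423)^2 ≡ 1388 (mod 1951)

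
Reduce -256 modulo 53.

-256 = -5·53 + 9, so -256 ≡ 9 (mod 53).

9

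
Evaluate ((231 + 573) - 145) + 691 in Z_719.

631

231 + 573 = 804 ≡ 85 (mod 719)
85 - 145 = -60 ≡ 659 (mod 719)
659 + 691 = 1350 ≡ 631 (mod 719)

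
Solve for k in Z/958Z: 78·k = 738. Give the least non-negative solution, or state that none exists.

120

gcd(78, 958) = 2, and 2 | 738, so solutions exist.
Divide through by 2: 39·k ≡ 369 mod 479.
39⁻¹ ≡ 86 (mod 479).
k ≡ 86·369 ≡ 120 (mod 479).
The smallest non-negative solution is k = 120.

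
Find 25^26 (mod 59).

53

25^1 ≡ 25 (mod 59)
25^2 ≡ 25^2 = 625 ≡ 35 (mod 59)
25^4 ≡ 35^2 = 1225 ≡ 45 (mod 59)
25^8 ≡ 45^2 = 2025 ≡ 19 (mod 59)
25^16 ≡ 19^2 = 361 ≡ 7 (mod 59)
25^26 = 25^16 * 25^8 * 25^2 ≡ 7 * 19 * 35 (mod 59).
Accumulate the product:
7 * 19 = 133 ≡ 15
15 * 35 = 525 ≡ 53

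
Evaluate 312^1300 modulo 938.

802

1300 in binary is 10100010100, i.e. 1300 = 1024 + 256 + 16 + 4.
312^1 ≡ 312 (mod 938)
312^2 ≡ 312^2 = 97344 ≡ 730 (mod 938)
312^4 ≡ 730^2 = 532900 ≡ 116 (mod 938)
312^8 ≡ 116^2 = 13456 ≡ 324 (mod 938)
312^16 ≡ 324^2 = 104976 ≡ 858 (mod 938)
312^32 ≡ 858^2 = 736164 ≡ 772 (mod 938)
312^64 ≡ 772^2 = 595984 ≡ 354 (mod 938)
312^128 ≡ 354^2 = 125316 ≡ 562 (mod 938)
312^256 ≡ 562^2 = 315844 ≡ 676 (mod 938)
312^512 ≡ 676^2 = 456976 ≡ 170 (mod 938)
312^1024 ≡ 170^2 = 28900 ≡ 760 (mod 938)
312^1300 = 312^1024 × 312^256 × 312^16 × 312^4 ≡ 760 × 676 × 858 × 116 (mod 938).
Accumulate the product:
760 × 676 = 513760 ≡ 674
674 × 858 = 578292 ≡ 484
484 × 116 = 56144 ≡ 802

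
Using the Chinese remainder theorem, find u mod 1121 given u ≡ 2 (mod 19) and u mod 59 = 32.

268

19⁻¹ mod 59: 19·28 ≡ 1 (mod 59), so 19⁻¹ ≡ 28.
u = 2 + 19·((32 − 2)·28 mod 59) = 2 + 19·14 = 268.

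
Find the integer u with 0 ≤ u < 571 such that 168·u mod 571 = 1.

Run the extended Euclidean algorithm:
571 = 3·168 + 67
168 = 2·67 + 34
67 = 1·34 + 33
34 = 1·33 + 1
33 = 33·1 + 0
gcd(168, 571) = 1, so the inverse exists.
Bézout: 1 = −5·571 + 17·168.
So 168⁻¹ ≡ 17 (mod 571).

17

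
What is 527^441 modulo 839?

527^1 ≡ 527 (mod 839)
527^2 ≡ 527^2 = 277729 ≡ 20 (mod 839)
527^4 ≡ 20^2 = 400 (mod 839)
527^8 ≡ 400^2 = 160000 ≡ 590 (mod 839)
527^16 ≡ 590^2 = 348100 ≡ 754 (mod 839)
527^32 ≡ 754^2 = 568516 ≡ 513 (mod 839)
527^64 ≡ 513^2 = 263169 ≡ 562 (mod 839)
527^128 ≡ 562^2 = 315844 ≡ 380 (mod 839)
527^256 ≡ 380^2 = 144400 ≡ 92 (mod 839)
527^441 = 527^256 · 527^128 · 527^32 · 527^16 · 527^8 · 527^1 ≡ 92 · 380 · 513 · 754 · 590 · 527 (mod 839).
Accumulate the product:
92 · 380 = 34960 ≡ 561
561 · 513 = 287793 ≡ 16
16 · 754 = 12064 ≡ 318
318 · 590 = 187620 ≡ 523
523 · 527 = 275621 ≡ 429

429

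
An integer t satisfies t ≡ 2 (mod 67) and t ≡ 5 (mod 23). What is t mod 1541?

672

67⁻¹ mod 23: 67*11 ≡ 1 (mod 23), so 67⁻¹ ≡ 11.
t = 2 + 67*((5 − 2)*11 mod 23) = 2 + 67*10 = 672.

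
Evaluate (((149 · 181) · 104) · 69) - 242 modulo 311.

222

149 · 181 = 26969 ≡ 223 (mod 311)
223 · 104 = 23192 ≡ 178 (mod 311)
178 · 69 = 12282 ≡ 153 (mod 311)
153 - 242 = -89 ≡ 222 (mod 311)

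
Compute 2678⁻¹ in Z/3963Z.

2165

Apply the Euclidean algorithm and back-substitute:
3963 = 1*2678 + 1285
2678 = 2*1285 + 108
1285 = 11*108 + 97
108 = 1*97 + 11
97 = 8*11 + 9
11 = 1*9 + 2
9 = 4*2 + 1
2 = 2*1 + 0
gcd(2678, 3963) = 1, so the inverse exists.
Bézout: 1 = 1215*3963 − 1798*2678.
So 2678⁻¹ ≡ −1798 ≡ 2165 (mod 3963).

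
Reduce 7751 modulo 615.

7751 = 12×615 + 371, so 7751 ≡ 371 (mod 615).

371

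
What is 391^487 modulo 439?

110

Compute successive squares:
487 in binary is 111100111, i.e. 487 = 256 + 128 + 64 + 32 + 4 + 2 + 1.
391^1 ≡ 391 (mod 439)
391^2 ≡ 391^2 = 152881 ≡ 109 (mod 439)
391^4 ≡ 109^2 = 11881 ≡ 28 (mod 439)
391^8 ≡ 28^2 = 784 ≡ 345 (mod 439)
391^16 ≡ 345^2 = 119025 ≡ 56 (mod 439)
391^32 ≡ 56^2 = 3136 ≡ 63 (mod 439)
391^64 ≡ 63^2 = 3969 ≡ 18 (mod 439)
391^128 ≡ 18^2 = 324 (mod 439)
391^256 ≡ 324^2 = 104976 ≡ 55 (mod 439)
391^487 = 391^256 * 391^128 * 391^64 * 391^32 * 391^4 * 391^2 * 391^1 ≡ 55 * 324 * 18 * 63 * 28 * 109 * 391 (mod 439).
Accumulate the product:
55 * 324 = 17820 ≡ 260
260 * 18 = 4680 ≡ 290
290 * 63 = 18270 ≡ 271
271 * 28 = 7588 ≡ 125
125 * 109 = 13625 ≡ 16
16 * 391 = 6256 ≡ 110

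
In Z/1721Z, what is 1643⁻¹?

By the extended Euclidean algorithm:
1721 = 1×1643 + 78
1643 = 21×78 + 5
78 = 15×5 + 3
5 = 1×3 + 2
3 = 1×2 + 1
2 = 2×1 + 0
gcd(1643, 1721) = 1, so the inverse exists.
Back-substitute for 1:
1 = 1×3 − 1×2
  = −1×5 + 2×3
  = 2×78 − 31×5
  = −31×1643 + 653×78
  = 653×1721 − 684×1643
So 1643⁻¹ ≡ −684 ≡ 1037 (mod 1721).

1037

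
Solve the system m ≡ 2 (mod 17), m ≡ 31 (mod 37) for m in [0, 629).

17⁻¹ mod 37: 17*24 ≡ 1 (mod 37), so 17⁻¹ ≡ 24.
m = 2 + 17*((31 − 2)*24 mod 37) = 2 + 17*30 = 512.
Check: 512 mod 17 = 2, 512 mod 37 = 31. ✓

512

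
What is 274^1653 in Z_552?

544

Compute successive squares:
1653 in binary is 11001110101, i.e. 1653 = 1024 + 512 + 64 + 32 + 16 + 4 + 1.
274^1 ≡ 274 (mod 552)
274^2 ≡ 274^2 = 75076 ≡ 4 (mod 552)
274^4 ≡ 4^2 = 16 (mod 552)
274^8 ≡ 16^2 = 256 (mod 552)
274^16 ≡ 256^2 = 65536 ≡ 400 (mod 552)
274^32 ≡ 400^2 = 160000 ≡ 472 (mod 552)
274^64 ≡ 472^2 = 222784 ≡ 328 (mod 552)
274^128 ≡ 328^2 = 107584 ≡ 496 (mod 552)
274^256 ≡ 496^2 = 246016 ≡ 376 (mod 552)
274^512 ≡ 376^2 = 141376 ≡ 64 (mod 552)
274^1024 ≡ 64^2 = 4096 ≡ 232 (mod 552)
274^1653 = 274^1024 × 274^512 × 274^64 × 274^32 × 274^16 × 274^4 × 274^1 ≡ 232 × 64 × 328 × 472 × 400 × 16 × 274 (mod 552).
Accumulate the product:
232 × 64 = 14848 ≡ 496
496 × 328 = 162688 ≡ 400
400 × 472 = 188800 ≡ 16
16 × 400 = 6400 ≡ 328
328 × 16 = 5248 ≡ 280
280 × 274 = 76720 ≡ 544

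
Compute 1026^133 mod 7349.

1687

Compute successive squares:
133 in binary is 10000101, i.e. 133 = 128 + 4 + 1.
1026^1 ≡ 1026 (mod 7349)
1026^2 ≡ 1026^2 = 1052676 ≡ 1769 (mod 7349)
1026^4 ≡ 1769^2 = 3129361 ≡ 6036 (mod 7349)
1026^8 ≡ 6036^2 = 36433296 ≡ 4303 (mod 7349)
1026^16 ≡ 4303^2 = 18515809 ≡ 3678 (mod 7349)
1026^32 ≡ 3678^2 = 13527684 ≡ 5524 (mod 7349)
1026^64 ≡ 5524^2 = 30514576 ≡ 1528 (mod 7349)
1026^128 ≡ 1528^2 = 2334784 ≡ 5151 (mod 7349)
1026^133 = 1026^128 × 1026^4 × 1026^1 ≡ 5151 × 6036 × 1026 (mod 7349).
Accumulate the product:
5151 × 6036 = 31091436 ≡ 5166
5166 × 1026 = 5300316 ≡ 1687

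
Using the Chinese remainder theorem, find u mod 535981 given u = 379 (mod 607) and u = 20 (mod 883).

271101

607⁻¹ mod 883: 607·867 ≡ 1 (mod 883), so 607⁻¹ ≡ 867.
u = 379 + 607·((20 − 379)·867 mod 883) = 379 + 607·446 = 271101.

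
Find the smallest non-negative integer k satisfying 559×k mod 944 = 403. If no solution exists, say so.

813

gcd(559, 944) = 1, so a unique solution mod 944 exists.
559⁻¹ ≡ 255 (mod 944).
k ≡ 255×403 ≡ 813 (mod 944).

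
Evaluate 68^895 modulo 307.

70

Compute successive squares:
68^1 ≡ 68 (mod 307)
68^2 ≡ 68^2 = 4624 ≡ 19 (mod 307)
68^4 ≡ 19^2 = 361 ≡ 54 (mod 307)
68^8 ≡ 54^2 = 2916 ≡ 153 (mod 307)
68^16 ≡ 153^2 = 23409 ≡ 77 (mod 307)
68^32 ≡ 77^2 = 5929 ≡ 96 (mod 307)
68^64 ≡ 96^2 = 9216 ≡ 6 (mod 307)
68^128 ≡ 6^2 = 36 (mod 307)
68^256 ≡ 36^2 = 1296 ≡ 68 (mod 307)
68^512 ≡ 68^2 = 4624 ≡ 19 (mod 307)
68^895 = 68^512 · 68^256 · 68^64 · 68^32 · 68^16 · 68^8 · 68^4 · 68^2 · 68^1 ≡ 19 · 68 · 6 · 96 · 77 · 153 · 54 · 19 · 68 (mod 307).
Accumulate the product:
19 · 68 = 1292 ≡ 64
64 · 6 = 384 ≡ 77
77 · 96 = 7392 ≡ 24
24 · 77 = 1848 ≡ 6
6 · 153 = 918 ≡ 304
304 · 54 = 16416 ≡ 145
145 · 19 = 2755 ≡ 299
299 · 68 = 20332 ≡ 70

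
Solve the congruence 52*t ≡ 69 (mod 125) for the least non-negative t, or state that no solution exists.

gcd(52, 125) = 1, so a unique solution mod 125 exists.
52⁻¹ ≡ 113 (mod 125).
t ≡ 113*69 ≡ 47 (mod 125).

47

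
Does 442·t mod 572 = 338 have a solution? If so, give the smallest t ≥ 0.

15

gcd(442, 572) = 26, and 26 | 338, so solutions exist.
Divide through by 26: 17·t ≡ 13 mod 22.
17⁻¹ ≡ 13 (mod 22).
t ≡ 13·13 ≡ 15 (mod 22).
The smallest non-negative solution is t = 15.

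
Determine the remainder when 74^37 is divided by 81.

20

By square-and-multiply:
37 in binary is 100101, i.e. 37 = 32 + 4 + 1.
74^1 ≡ 74 (mod 81)
74^2 ≡ 74^2 = 5476 ≡ 49 (mod 81)
74^4 ≡ 49^2 = 2401 ≡ 52 (mod 81)
74^8 ≡ 52^2 = 2704 ≡ 31 (mod 81)
74^16 ≡ 31^2 = 961 ≡ 70 (mod 81)
74^32 ≡ 70^2 = 4900 ≡ 40 (mod 81)
74^37 = 74^32 * 74^4 * 74^1 ≡ 40 * 52 * 74 (mod 81).
Accumulate the product:
40 * 52 = 2080 ≡ 55
55 * 74 = 4070 ≡ 20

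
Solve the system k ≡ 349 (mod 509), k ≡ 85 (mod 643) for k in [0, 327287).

509⁻¹ mod 643: 509×619 ≡ 1 (mod 643), so 509⁻¹ ≡ 619.
k = 349 + 509×((85 − 349)×619 mod 643) = 349 + 509×549 = 279790.

279790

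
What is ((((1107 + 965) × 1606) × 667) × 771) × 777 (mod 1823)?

1087

1107 + 965 = 2072 ≡ 249 (mod 1823)
249 × 1606 = 399894 ≡ 657 (mod 1823)
657 × 667 = 438219 ≡ 699 (mod 1823)
699 × 771 = 538929 ≡ 1144 (mod 1823)
1144 × 777 = 888888 ≡ 1087 (mod 1823)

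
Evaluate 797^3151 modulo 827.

717

797^1 ≡ 797 (mod 827)
797^2 ≡ 797^2 = 635209 ≡ 73 (mod 827)
797^4 ≡ 73^2 = 5329 ≡ 367 (mod 827)
797^8 ≡ 367^2 = 134689 ≡ 715 (mod 827)
797^16 ≡ 715^2 = 511225 ≡ 139 (mod 827)
797^32 ≡ 139^2 = 19321 ≡ 300 (mod 827)
797^64 ≡ 300^2 = 90000 ≡ 684 (mod 827)
797^128 ≡ 684^2 = 467856 ≡ 601 (mod 827)
797^256 ≡ 601^2 = 361201 ≡ 629 (mod 827)
797^512 ≡ 629^2 = 395641 ≡ 335 (mod 827)
797^1024 ≡ 335^2 = 112225 ≡ 580 (mod 827)
797^2048 ≡ 580^2 = 336400 ≡ 638 (mod 827)
797^3151 = 797^2048 * 797^1024 * 797^64 * 797^8 * 797^4 * 797^2 * 797^1 ≡ 638 * 580 * 684 * 715 * 367 * 73 * 797 (mod 827).
Accumulate the product:
638 * 580 = 370040 ≡ 371
371 * 684 = 253764 ≡ 702
702 * 715 = 501930 ≡ 768
768 * 367 = 281856 ≡ 676
676 * 73 = 49348 ≡ 555
555 * 797 = 442335 ≡ 717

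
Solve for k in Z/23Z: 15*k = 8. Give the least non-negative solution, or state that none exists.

22

gcd(15, 23) = 1, so a unique solution mod 23 exists.
15⁻¹ ≡ 20 (mod 23).
k ≡ 20*8 ≡ 22 (mod 23).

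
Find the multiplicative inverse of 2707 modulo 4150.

By the extended Euclidean algorithm:
4150 = 1×2707 + 1443
2707 = 1×1443 + 1264
1443 = 1×1264 + 179
1264 = 7×179 + 11
179 = 16×11 + 3
11 = 3×3 + 2
3 = 1×2 + 1
2 = 2×1 + 0
gcd(2707, 4150) = 1, so the inverse exists.
Bézout: 1 = 983×4150 − 1507×2707.
So 2707⁻¹ ≡ −1507 ≡ 2643 (mod 4150).

2643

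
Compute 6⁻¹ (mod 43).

36

Apply the Euclidean algorithm and back-substitute:
43 = 7*6 + 1
6 = 6*1 + 0
gcd(6, 43) = 1, so the inverse exists.
Bézout: 1 = 1*43 − 7*6.
So 6⁻¹ ≡ −7 ≡ 36 (mod 43).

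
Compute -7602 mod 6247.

-7602 = -2·6247 + 4892, so -7602 ≡ 4892 (mod 6247).

4892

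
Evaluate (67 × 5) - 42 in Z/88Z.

29

67 × 5 = 335 ≡ 71 (mod 88)
71 - 42 = 29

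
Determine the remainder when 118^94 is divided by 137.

Compute successive squares:
94 in binary is 1011110, i.e. 94 = 64 + 16 + 8 + 4 + 2.
118^1 ≡ 118 (mod 137)
118^2 ≡ 118^2 = 13924 ≡ 87 (mod 137)
118^4 ≡ 87^2 = 7569 ≡ 34 (mod 137)
118^8 ≡ 34^2 = 1156 ≡ 60 (mod 137)
118^16 ≡ 60^2 = 3600 ≡ 38 (mod 137)
118^32 ≡ 38^2 = 1444 ≡ 74 (mod 137)
118^64 ≡ 74^2 = 5476 ≡ 133 (mod 137)
118^94 = 118^64 × 118^16 × 118^8 × 118^4 × 118^2 ≡ 133 × 38 × 60 × 34 × 87 (mod 137).
Accumulate the product:
133 × 38 = 5054 ≡ 122
122 × 60 = 7320 ≡ 59
59 × 34 = 2006 ≡ 88
88 × 87 = 7656 ≡ 121

121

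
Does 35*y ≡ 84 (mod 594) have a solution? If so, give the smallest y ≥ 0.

240

gcd(35, 594) = 1, so a unique solution mod 594 exists.
35⁻¹ ≡ 17 (mod 594).
y ≡ 17*84 ≡ 240 (mod 594).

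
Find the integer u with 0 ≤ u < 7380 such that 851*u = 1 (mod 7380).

6851

By the extended Euclidean algorithm:
7380 = 8*851 + 572
851 = 1*572 + 279
572 = 2*279 + 14
279 = 19*14 + 13
14 = 1*13 + 1
13 = 13*1 + 0
gcd(851, 7380) = 1, so the inverse exists.
Bézout: 1 = 61*7380 − 529*851.
So 851⁻¹ ≡ −529 ≡ 6851 (mod 7380).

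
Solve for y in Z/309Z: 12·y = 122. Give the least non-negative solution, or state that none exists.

gcd(12, 309) = 3, and 3 does not divide 122.
So the congruence has no solution.

no solution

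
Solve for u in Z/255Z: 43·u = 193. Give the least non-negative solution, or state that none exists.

46

gcd(43, 255) = 1, so a unique solution mod 255 exists.
43⁻¹ ≡ 172 (mod 255).
u ≡ 172·193 ≡ 46 (mod 255).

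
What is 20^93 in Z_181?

36

Compute successive squares:
20^1 ≡ 20 (mod 181)
20^2 ≡ 20^2 = 400 ≡ 38 (mod 181)
20^4 ≡ 38^2 = 1444 ≡ 177 (mod 181)
20^8 ≡ 177^2 = 31329 ≡ 16 (mod 181)
20^16 ≡ 16^2 = 256 ≡ 75 (mod 181)
20^32 ≡ 75^2 = 5625 ≡ 14 (mod 181)
20^64 ≡ 14^2 = 196 ≡ 15 (mod 181)
20^93 = 20^64 · 20^16 · 20^8 · 20^4 · 20^1 ≡ 15 · 75 · 16 · 177 · 20 (mod 181).
Accumulate the product:
15 · 75 = 1125 ≡ 39
39 · 16 = 624 ≡ 81
81 · 177 = 14337 ≡ 38
38 · 20 = 760 ≡ 36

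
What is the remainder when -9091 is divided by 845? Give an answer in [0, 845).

204

-9091 = -11*845 + 204, so -9091 ≡ 204 (mod 845).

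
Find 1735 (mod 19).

6

1735 = 91*19 + 6, so 1735 ≡ 6 (mod 19).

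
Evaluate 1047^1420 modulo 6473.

1047^1 ≡ 1047 (mod 6473)
1047^2 ≡ 1047^2 = 1096209 ≡ 2272 (mod 6473)
1047^4 ≡ 2272^2 = 5161984 ≡ 3003 (mod 6473)
1047^8 ≡ 3003^2 = 9018009 ≡ 1120 (mod 6473)
1047^16 ≡ 1120^2 = 1254400 ≡ 5111 (mod 6473)
1047^32 ≡ 5111^2 = 26122321 ≡ 3766 (mod 6473)
1047^64 ≡ 3766^2 = 14182756 ≡ 413 (mod 6473)
1047^128 ≡ 413^2 = 170569 ≡ 2271 (mod 6473)
1047^256 ≡ 2271^2 = 5157441 ≡ 4933 (mod 6473)
1047^512 ≡ 4933^2 = 24334489 ≡ 2482 (mod 6473)
1047^1024 ≡ 2482^2 = 6160324 ≡ 4501 (mod 6473)
1047^1420 = 1047^1024 · 1047^256 · 1047^128 · 1047^8 · 1047^4 ≡ 4501 · 4933 · 2271 · 1120 · 3003 (mod 6473).
Accumulate the product:
4501 · 4933 = 22203433 ≡ 1043
1043 · 2271 = 2368653 ≡ 6008
6008 · 1120 = 6728960 ≡ 3513
3513 · 3003 = 10549539 ≡ 5022

5022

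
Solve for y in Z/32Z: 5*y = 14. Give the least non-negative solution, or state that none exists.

22

gcd(5, 32) = 1, so a unique solution mod 32 exists.
5⁻¹ ≡ 13 (mod 32).
y ≡ 13*14 ≡ 22 (mod 32).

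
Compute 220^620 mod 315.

205

Compute successive squares:
220^1 ≡ 220 (mod 315)
220^2 ≡ 220^2 = 48400 ≡ 205 (mod 315)
220^4 ≡ 205^2 = 42025 ≡ 130 (mod 315)
220^8 ≡ 130^2 = 16900 ≡ 205 (mod 315)
220^16 ≡ 205^2 = 42025 ≡ 130 (mod 315)
220^32 ≡ 130^2 = 16900 ≡ 205 (mod 315)
220^64 ≡ 205^2 = 42025 ≡ 130 (mod 315)
220^128 ≡ 130^2 = 16900 ≡ 205 (mod 315)
220^256 ≡ 205^2 = 42025 ≡ 130 (mod 315)
220^512 ≡ 130^2 = 16900 ≡ 205 (mod 315)
220^620 = 220^512 * 220^64 * 220^32 * 220^8 * 220^4 ≡ 205 * 130 * 205 * 205 * 130 (mod 315).
Accumulate the product:
205 * 130 = 26650 ≡ 190
190 * 205 = 38950 ≡ 205
205 * 205 = 42025 ≡ 130
130 * 130 = 16900 ≡ 205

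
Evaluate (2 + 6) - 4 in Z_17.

4

2 + 6 = 8
8 - 4 = 4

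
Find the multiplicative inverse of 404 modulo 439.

301

Apply the Euclidean algorithm and back-substitute:
439 = 1*404 + 35
404 = 11*35 + 19
35 = 1*19 + 16
19 = 1*16 + 3
16 = 5*3 + 1
3 = 3*1 + 0
gcd(404, 439) = 1, so the inverse exists.
Back-substitute for 1:
1 = 1*16 − 5*3
  = −5*19 + 6*16
  = 6*35 − 11*19
  = −11*404 + 127*35
  = 127*439 − 138*404
So 404⁻¹ ≡ −138 ≡ 301 (mod 439).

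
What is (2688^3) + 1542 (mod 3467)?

(2688)^3 ≡ 3245 (mod 3467)
3245 + 1542 = 4787 ≡ 1320 (mod 3467)

1320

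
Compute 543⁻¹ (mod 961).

715

By the extended Euclidean algorithm:
961 = 1·543 + 418
543 = 1·418 + 125
418 = 3·125 + 43
125 = 2·43 + 39
43 = 1·39 + 4
39 = 9·4 + 3
4 = 1·3 + 1
3 = 3·1 + 0
gcd(543, 961) = 1, so the inverse exists.
Bézout: 1 = 139·961 − 246·543.
So 543⁻¹ ≡ −246 ≡ 715 (mod 961).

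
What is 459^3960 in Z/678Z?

369

Compute successive squares:
3960 in binary is 111101111000, i.e. 3960 = 2048 + 1024 + 512 + 256 + 64 + 32 + 16 + 8.
459^1 ≡ 459 (mod 678)
459^2 ≡ 459^2 = 210681 ≡ 501 (mod 678)
459^4 ≡ 501^2 = 251001 ≡ 141 (mod 678)
459^8 ≡ 141^2 = 19881 ≡ 219 (mod 678)
459^16 ≡ 219^2 = 47961 ≡ 501 (mod 678)
459^32 ≡ 501^2 = 251001 ≡ 141 (mod 678)
459^64 ≡ 141^2 = 19881 ≡ 219 (mod 678)
459^128 ≡ 219^2 = 47961 ≡ 501 (mod 678)
459^256 ≡ 501^2 = 251001 ≡ 141 (mod 678)
459^512 ≡ 141^2 = 19881 ≡ 219 (mod 678)
459^1024 ≡ 219^2 = 47961 ≡ 501 (mod 678)
459^2048 ≡ 501^2 = 251001 ≡ 141 (mod 678)
459^3960 = 459^2048 · 459^1024 · 459^512 · 459^256 · 459^64 · 459^32 · 459^16 · 459^8 ≡ 141 · 501 · 219 · 141 · 219 · 141 · 501 · 219 (mod 678).
Accumulate the product:
141 · 501 = 70641 ≡ 129
129 · 219 = 28251 ≡ 453
453 · 141 = 63873 ≡ 141
141 · 219 = 30879 ≡ 369
369 · 141 = 52029 ≡ 501
501 · 501 = 251001 ≡ 141
141 · 219 = 30879 ≡ 369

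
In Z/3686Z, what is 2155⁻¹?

Apply the Euclidean algorithm and back-substitute:
3686 = 1×2155 + 1531
2155 = 1×1531 + 624
1531 = 2×624 + 283
624 = 2×283 + 58
283 = 4×58 + 51
58 = 1×51 + 7
51 = 7×7 + 2
7 = 3×2 + 1
2 = 2×1 + 0
gcd(2155, 3686) = 1, so the inverse exists.
Back-substitute for 1:
1 = 1×7 − 3×2
  = −3×51 + 22×7
  = 22×58 − 25×51
  = −25×283 + 122×58
  = 122×624 − 269×283
  = −269×1531 + 660×624
  = 660×2155 − 929×1531
  = −929×3686 + 1589×2155
So 2155⁻¹ ≡ 1589 (mod 3686).

1589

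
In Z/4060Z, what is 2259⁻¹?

1179

Run the extended Euclidean algorithm:
4060 = 1×2259 + 1801
2259 = 1×1801 + 458
1801 = 3×458 + 427
458 = 1×427 + 31
427 = 13×31 + 24
31 = 1×24 + 7
24 = 3×7 + 3
7 = 2×3 + 1
3 = 3×1 + 0
gcd(2259, 4060) = 1, so the inverse exists.
Bézout: 1 = −656×4060 + 1179×2259.
So 2259⁻¹ ≡ 1179 (mod 4060).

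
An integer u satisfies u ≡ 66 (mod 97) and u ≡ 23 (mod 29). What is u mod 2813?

97⁻¹ mod 29: 97·3 ≡ 1 (mod 29), so 97⁻¹ ≡ 3.
u = 66 + 97·((23 − 66)·3 mod 29) = 66 + 97·16 = 1618.

1618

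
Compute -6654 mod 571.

-6654 = -12*571 + 198, so -6654 ≡ 198 (mod 571).

198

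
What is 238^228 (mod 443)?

By square-and-multiply:
228 in binary is 11100100, i.e. 228 = 128 + 64 + 32 + 4.
238^1 ≡ 238 (mod 443)
238^2 ≡ 238^2 = 56644 ≡ 383 (mod 443)
238^4 ≡ 383^2 = 146689 ≡ 56 (mod 443)
238^8 ≡ 56^2 = 3136 ≡ 35 (mod 443)
238^16 ≡ 35^2 = 1225 ≡ 339 (mod 443)
238^32 ≡ 339^2 = 114921 ≡ 184 (mod 443)
238^64 ≡ 184^2 = 33856 ≡ 188 (mod 443)
238^128 ≡ 188^2 = 35344 ≡ 347 (mod 443)
238^228 = 238^128 × 238^64 × 238^32 × 238^4 ≡ 347 × 188 × 184 × 56 (mod 443).
Accumulate the product:
347 × 188 = 65236 ≡ 115
115 × 184 = 21160 ≡ 339
339 × 56 = 18984 ≡ 378

378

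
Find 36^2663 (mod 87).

Using repeated squaring:
36^1 ≡ 36 (mod 87)
36^2 ≡ 36^2 = 1296 ≡ 78 (mod 87)
36^4 ≡ 78^2 = 6084 ≡ 81 (mod 87)
36^8 ≡ 81^2 = 6561 ≡ 36 (mod 87)
36^16 ≡ 36^2 = 1296 ≡ 78 (mod 87)
36^32 ≡ 78^2 = 6084 ≡ 81 (mod 87)
36^64 ≡ 81^2 = 6561 ≡ 36 (mod 87)
36^128 ≡ 36^2 = 1296 ≡ 78 (mod 87)
36^256 ≡ 78^2 = 6084 ≡ 81 (mod 87)
36^512 ≡ 81^2 = 6561 ≡ 36 (mod 87)
36^1024 ≡ 36^2 = 1296 ≡ 78 (mod 87)
36^2048 ≡ 78^2 = 6084 ≡ 81 (mod 87)
36^2663 = 36^2048 × 36^512 × 36^64 × 36^32 × 36^4 × 36^2 × 36^1 ≡ 81 × 36 × 36 × 81 × 81 × 78 × 36 (mod 87).
Accumulate the product:
81 × 36 = 2916 ≡ 45
45 × 36 = 1620 ≡ 54
54 × 81 = 4374 ≡ 24
24 × 81 = 1944 ≡ 30
30 × 78 = 2340 ≡ 78
78 × 36 = 2808 ≡ 24

24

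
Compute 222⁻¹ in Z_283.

283 = 1*222 + 61
222 = 3*61 + 39
61 = 1*39 + 22
39 = 1*22 + 17
22 = 1*17 + 5
17 = 3*5 + 2
5 = 2*2 + 1
2 = 2*1 + 0
gcd(222, 283) = 1, so the inverse exists.
Back-substitute for 1:
1 = 1*5 − 2*2
  = −2*17 + 7*5
  = 7*22 − 9*17
  = −9*39 + 16*22
  = 16*61 − 25*39
  = −25*222 + 91*61
  = 91*283 − 116*222
So 222⁻¹ ≡ −116 ≡ 167 (mod 283).

167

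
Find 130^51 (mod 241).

44

Compute successive squares:
130^1 ≡ 130 (mod 241)
130^2 ≡ 130^2 = 16900 ≡ 30 (mod 241)
130^4 ≡ 30^2 = 900 ≡ 177 (mod 241)
130^8 ≡ 177^2 = 31329 ≡ 240 (mod 241)
130^16 ≡ 240^2 = 57600 ≡ 1 (mod 241)
130^32 ≡ 1^2 = 1 (mod 241)
130^51 = 130^32 · 130^16 · 130^2 · 130^1 ≡ 1 · 1 · 30 · 130 (mod 241).
Accumulate the product:
1 · 1 = 1
1 · 30 = 30
30 · 130 = 3900 ≡ 44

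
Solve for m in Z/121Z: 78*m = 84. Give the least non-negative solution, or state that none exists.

29

gcd(78, 121) = 1, so a unique solution mod 121 exists.
78⁻¹ ≡ 45 (mod 121).
m ≡ 45*84 ≡ 29 (mod 121).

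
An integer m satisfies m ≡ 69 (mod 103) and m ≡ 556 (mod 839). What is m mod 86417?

103⁻¹ mod 839: 103·391 ≡ 1 (mod 839), so 103⁻¹ ≡ 391.
m = 69 + 103·((556 − 69)·391 mod 839) = 69 + 103·803 = 82778.

82778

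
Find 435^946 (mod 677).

661

By square-and-multiply:
946 in binary is 1110110010, i.e. 946 = 512 + 256 + 128 + 32 + 16 + 2.
435^1 ≡ 435 (mod 677)
435^2 ≡ 435^2 = 189225 ≡ 342 (mod 677)
435^4 ≡ 342^2 = 116964 ≡ 520 (mod 677)
435^8 ≡ 520^2 = 270400 ≡ 277 (mod 677)
435^16 ≡ 277^2 = 76729 ≡ 228 (mod 677)
435^32 ≡ 228^2 = 51984 ≡ 532 (mod 677)
435^64 ≡ 532^2 = 283024 ≡ 38 (mod 677)
435^128 ≡ 38^2 = 1444 ≡ 90 (mod 677)
435^256 ≡ 90^2 = 8100 ≡ 653 (mod 677)
435^512 ≡ 653^2 = 426409 ≡ 576 (mod 677)
435^946 = 435^512 * 435^256 * 435^128 * 435^32 * 435^16 * 435^2 ≡ 576 * 653 * 90 * 532 * 228 * 342 (mod 677).
Accumulate the product:
576 * 653 = 376128 ≡ 393
393 * 90 = 35370 ≡ 166
166 * 532 = 88312 ≡ 302
302 * 228 = 68856 ≡ 479
479 * 342 = 163818 ≡ 661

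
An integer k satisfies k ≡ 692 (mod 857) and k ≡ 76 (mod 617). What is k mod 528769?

16118

857⁻¹ mod 617: 857×18 ≡ 1 (mod 617), so 857⁻¹ ≡ 18.
k = 692 + 857×((76 − 692)×18 mod 617) = 692 + 857×18 = 16118.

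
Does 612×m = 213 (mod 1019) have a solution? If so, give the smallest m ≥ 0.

355

gcd(612, 1019) = 1, so a unique solution mod 1019 exists.
612⁻¹ ≡ 681 (mod 1019).
m ≡ 681×213 ≡ 355 (mod 1019).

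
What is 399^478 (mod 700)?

301

478 in binary is 111011110, i.e. 478 = 256 + 128 + 64 + 16 + 8 + 4 + 2.
399^1 ≡ 399 (mod 700)
399^2 ≡ 399^2 = 159201 ≡ 301 (mod 700)
399^4 ≡ 301^2 = 90601 ≡ 301 (mod 700)
399^8 ≡ 301^2 = 90601 ≡ 301 (mod 700)
399^16 ≡ 301^2 = 90601 ≡ 301 (mod 700)
399^32 ≡ 301^2 = 90601 ≡ 301 (mod 700)
399^64 ≡ 301^2 = 90601 ≡ 301 (mod 700)
399^128 ≡ 301^2 = 90601 ≡ 301 (mod 700)
399^256 ≡ 301^2 = 90601 ≡ 301 (mod 700)
399^478 = 399^256 * 399^128 * 399^64 * 399^16 * 399^8 * 399^4 * 399^2 ≡ 301 * 301 * 301 * 301 * 301 * 301 * 301 (mod 700).
Accumulate the product:
301 * 301 = 90601 ≡ 301
301 * 301 = 90601 ≡ 301
301 * 301 = 90601 ≡ 301
301 * 301 = 90601 ≡ 301
301 * 301 = 90601 ≡ 301
301 * 301 = 90601 ≡ 301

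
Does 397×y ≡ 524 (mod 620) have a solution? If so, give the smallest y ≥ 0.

512

gcd(397, 620) = 1, so a unique solution mod 620 exists.
397⁻¹ ≡ 253 (mod 620).
y ≡ 253×524 ≡ 512 (mod 620).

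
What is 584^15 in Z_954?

584

By square-and-multiply:
15 in binary is 1111, i.e. 15 = 8 + 4 + 2 + 1.
584^1 ≡ 584 (mod 954)
584^2 ≡ 584^2 = 341056 ≡ 478 (mod 954)
584^4 ≡ 478^2 = 228484 ≡ 478 (mod 954)
584^8 ≡ 478^2 = 228484 ≡ 478 (mod 954)
584^15 = 584^8 × 584^4 × 584^2 × 584^1 ≡ 478 × 478 × 478 × 584 (mod 954).
Accumulate the product:
478 × 478 = 228484 ≡ 478
478 × 478 = 228484 ≡ 478
478 × 584 = 279152 ≡ 584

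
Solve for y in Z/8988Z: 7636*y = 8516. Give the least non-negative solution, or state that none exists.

479

gcd(7636, 8988) = 4, and 4 | 8516, so solutions exist.
Divide through by 4: 1909*y = 2129 (mod 2247).
1909⁻¹ ≡ 472 (mod 2247).
y ≡ 472*2129 ≡ 479 (mod 2247).
The smallest non-negative solution is y = 479.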